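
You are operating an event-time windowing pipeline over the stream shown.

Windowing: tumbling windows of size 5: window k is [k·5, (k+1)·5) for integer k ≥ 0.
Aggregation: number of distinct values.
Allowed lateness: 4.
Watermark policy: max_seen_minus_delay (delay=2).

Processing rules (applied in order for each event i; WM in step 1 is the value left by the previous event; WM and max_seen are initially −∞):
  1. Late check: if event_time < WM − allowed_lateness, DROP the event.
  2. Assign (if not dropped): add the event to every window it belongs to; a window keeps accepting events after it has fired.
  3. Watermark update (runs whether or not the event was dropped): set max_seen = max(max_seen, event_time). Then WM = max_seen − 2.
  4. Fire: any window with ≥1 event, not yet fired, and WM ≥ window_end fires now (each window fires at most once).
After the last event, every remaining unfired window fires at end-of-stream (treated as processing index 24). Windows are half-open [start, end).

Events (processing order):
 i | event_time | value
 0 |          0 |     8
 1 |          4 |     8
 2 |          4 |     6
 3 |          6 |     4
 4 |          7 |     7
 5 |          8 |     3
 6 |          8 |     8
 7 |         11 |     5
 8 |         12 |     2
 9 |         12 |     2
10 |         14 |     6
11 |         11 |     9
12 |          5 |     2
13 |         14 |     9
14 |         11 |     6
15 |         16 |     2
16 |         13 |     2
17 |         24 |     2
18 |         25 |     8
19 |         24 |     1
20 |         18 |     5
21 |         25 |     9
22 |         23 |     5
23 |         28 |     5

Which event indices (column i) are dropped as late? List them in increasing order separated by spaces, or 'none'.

12 20

i=0 t=0 v=8: → [0,5); WM=-2
i=1 t=4 v=8: → [0,5); WM=2
i=2 t=4 v=6: → [0,5); WM=2
i=3 t=6 v=4: → [5,10); WM=4
i=4 t=7 v=7: → [5,10); WM=5; [0,5) fires=2
i=5 t=8 v=3: → [5,10); WM=6
i=6 t=8 v=8: → [5,10); WM=6
i=7 t=11 v=5: → [10,15); WM=9
i=8 t=12 v=2: → [10,15); WM=10; [5,10) fires=4
i=9 t=12 v=2: → [10,15); WM=10
i=10 t=14 v=6: → [10,15); WM=12
i=11 t=11 v=9: → [10,15); WM=12
i=12 t=5 v=2: DROP (t<12-4); WM=12
i=13 t=14 v=9: → [10,15); WM=12
i=14 t=11 v=6: → [10,15); WM=12
i=15 t=16 v=2: → [15,20); WM=14
i=16 t=13 v=2: → [10,15); WM=14
i=17 t=24 v=2: → [20,25); WM=22; [10,15) fires=4 [15,20) fires=1
i=18 t=25 v=8: → [25,30); WM=23
i=19 t=24 v=1: → [20,25); WM=23
i=20 t=18 v=5: DROP (t<23-4); WM=23
i=21 t=25 v=9: → [25,30); WM=23
i=22 t=23 v=5: → [20,25); WM=23
i=23 t=28 v=5: → [25,30); WM=26; [20,25) fires=3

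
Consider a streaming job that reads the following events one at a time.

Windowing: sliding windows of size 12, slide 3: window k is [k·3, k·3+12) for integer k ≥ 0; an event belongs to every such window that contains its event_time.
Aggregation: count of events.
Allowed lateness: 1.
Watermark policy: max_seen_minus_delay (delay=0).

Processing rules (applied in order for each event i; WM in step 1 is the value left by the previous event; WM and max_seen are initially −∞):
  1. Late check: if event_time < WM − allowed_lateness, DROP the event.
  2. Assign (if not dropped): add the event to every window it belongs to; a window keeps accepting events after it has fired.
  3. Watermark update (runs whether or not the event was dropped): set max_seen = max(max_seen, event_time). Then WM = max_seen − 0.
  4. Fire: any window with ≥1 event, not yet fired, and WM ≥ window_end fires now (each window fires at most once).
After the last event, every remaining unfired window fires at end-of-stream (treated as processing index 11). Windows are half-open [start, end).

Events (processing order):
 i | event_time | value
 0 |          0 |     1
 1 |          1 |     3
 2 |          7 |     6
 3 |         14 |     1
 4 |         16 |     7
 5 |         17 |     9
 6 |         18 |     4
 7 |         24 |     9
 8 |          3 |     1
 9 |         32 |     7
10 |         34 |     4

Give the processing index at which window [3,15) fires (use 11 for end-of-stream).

4

i=0 t=0 v=1: → [0,12); WM=0
i=1 t=1 v=3: → [0,12); WM=1
i=2 t=7 v=6: → [6,18),[3,15),[0,12); WM=7
i=3 t=14 v=1: → [12,24),[9,21),[6,18),[3,15); WM=14; [0,12) fires=3
i=4 t=16 v=7: → [15,27),[12,24),[9,21),[6,18); WM=16; [3,15) fires=2
i=5 t=17 v=9: → [15,27),[12,24),[9,21),[6,18); WM=17
i=6 t=18 v=4: → [18,30),[15,27),[12,24),[9,21); WM=18; [6,18) fires=4
i=7 t=24 v=9: → [24,36),[21,33),[18,30),[15,27); WM=24; [9,21) fires=4 [12,24) fires=4
i=8 t=3 v=1: DROP (t<24-1); WM=24
i=9 t=32 v=7: → [30,42),[27,39),[24,36),[21,33); WM=32; [15,27) fires=4 [18,30) fires=2
i=10 t=34 v=4: → [33,45),[30,42),[27,39),[24,36); WM=34; [21,33) fires=2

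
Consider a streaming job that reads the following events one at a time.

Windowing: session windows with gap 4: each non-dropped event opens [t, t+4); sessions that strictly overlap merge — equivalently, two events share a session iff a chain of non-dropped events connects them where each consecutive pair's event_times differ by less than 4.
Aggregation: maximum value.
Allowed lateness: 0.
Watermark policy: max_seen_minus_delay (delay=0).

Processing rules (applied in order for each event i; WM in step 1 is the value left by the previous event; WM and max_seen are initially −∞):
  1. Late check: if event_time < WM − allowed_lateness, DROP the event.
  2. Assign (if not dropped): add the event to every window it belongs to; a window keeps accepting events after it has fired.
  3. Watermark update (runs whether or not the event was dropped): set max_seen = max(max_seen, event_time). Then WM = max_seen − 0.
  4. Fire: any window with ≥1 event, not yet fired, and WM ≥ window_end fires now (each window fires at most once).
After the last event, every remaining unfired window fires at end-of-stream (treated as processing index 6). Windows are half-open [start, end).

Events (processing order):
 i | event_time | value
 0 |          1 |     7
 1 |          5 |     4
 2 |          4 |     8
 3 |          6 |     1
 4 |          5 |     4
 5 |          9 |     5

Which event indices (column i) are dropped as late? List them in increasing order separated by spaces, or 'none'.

i=0 t=1 v=7: → [1,5); WM=1
i=1 t=5 v=4: → [5,9); WM=5
i=2 t=4 v=8: DROP (t<5-0); WM=5
i=3 t=6 v=1: → [5,10); WM=6
i=4 t=5 v=4: DROP (t<6-0); WM=6
i=5 t=9 v=5: → [5,13); WM=9

2 4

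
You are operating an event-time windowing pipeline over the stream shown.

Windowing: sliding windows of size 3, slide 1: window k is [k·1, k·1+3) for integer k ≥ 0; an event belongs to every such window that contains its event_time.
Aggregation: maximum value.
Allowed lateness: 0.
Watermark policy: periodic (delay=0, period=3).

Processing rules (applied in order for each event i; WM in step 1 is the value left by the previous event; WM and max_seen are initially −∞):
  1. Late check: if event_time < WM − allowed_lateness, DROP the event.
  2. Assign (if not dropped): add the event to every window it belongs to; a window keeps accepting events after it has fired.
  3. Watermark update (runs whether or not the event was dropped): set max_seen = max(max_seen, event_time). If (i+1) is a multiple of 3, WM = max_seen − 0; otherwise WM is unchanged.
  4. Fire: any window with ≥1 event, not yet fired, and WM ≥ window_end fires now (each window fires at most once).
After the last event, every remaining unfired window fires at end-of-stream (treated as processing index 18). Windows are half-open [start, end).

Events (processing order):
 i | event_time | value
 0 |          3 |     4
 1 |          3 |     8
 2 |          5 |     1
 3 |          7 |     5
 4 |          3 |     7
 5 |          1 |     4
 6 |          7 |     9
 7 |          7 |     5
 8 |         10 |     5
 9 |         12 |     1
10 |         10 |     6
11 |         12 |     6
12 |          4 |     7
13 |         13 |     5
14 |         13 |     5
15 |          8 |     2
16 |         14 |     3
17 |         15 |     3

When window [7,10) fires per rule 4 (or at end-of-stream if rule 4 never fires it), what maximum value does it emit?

9

i=0 t=3 v=4: → [3,6),[2,5),[1,4); WM=−∞
i=1 t=3 v=8: → [3,6),[2,5),[1,4); WM=−∞
i=2 t=5 v=1: → [5,8),[4,7),[3,6); WM=5; [1,4) fires=8 [2,5) fires=8
i=3 t=7 v=5: → [7,10),[6,9),[5,8); WM=5
i=4 t=3 v=7: DROP (t<5-0); WM=5
i=5 t=1 v=4: DROP (t<5-0); WM=7; [3,6) fires=8 [4,7) fires=1
i=6 t=7 v=9: → [7,10),[6,9),[5,8); WM=7
i=7 t=7 v=5: → [7,10),[6,9),[5,8); WM=7
i=8 t=10 v=5: → [10,13),[9,12),[8,11); WM=10; [5,8) fires=9 [6,9) fires=9 [7,10) fires=9
i=9 t=12 v=1: → [12,15),[11,14),[10,13); WM=10
i=10 t=10 v=6: → [10,13),[9,12),[8,11); WM=10
i=11 t=12 v=6: → [12,15),[11,14),[10,13); WM=12; [8,11) fires=6 [9,12) fires=6
i=12 t=4 v=7: DROP (t<12-0); WM=12
i=13 t=13 v=5: → [13,16),[12,15),[11,14); WM=12
i=14 t=13 v=5: → [13,16),[12,15),[11,14); WM=13; [10,13) fires=6
i=15 t=8 v=2: DROP (t<13-0); WM=13
i=16 t=14 v=3: → [14,17),[13,16),[12,15); WM=13
i=17 t=15 v=3: → [15,18),[14,17),[13,16); WM=15; [11,14) fires=6 [12,15) fires=6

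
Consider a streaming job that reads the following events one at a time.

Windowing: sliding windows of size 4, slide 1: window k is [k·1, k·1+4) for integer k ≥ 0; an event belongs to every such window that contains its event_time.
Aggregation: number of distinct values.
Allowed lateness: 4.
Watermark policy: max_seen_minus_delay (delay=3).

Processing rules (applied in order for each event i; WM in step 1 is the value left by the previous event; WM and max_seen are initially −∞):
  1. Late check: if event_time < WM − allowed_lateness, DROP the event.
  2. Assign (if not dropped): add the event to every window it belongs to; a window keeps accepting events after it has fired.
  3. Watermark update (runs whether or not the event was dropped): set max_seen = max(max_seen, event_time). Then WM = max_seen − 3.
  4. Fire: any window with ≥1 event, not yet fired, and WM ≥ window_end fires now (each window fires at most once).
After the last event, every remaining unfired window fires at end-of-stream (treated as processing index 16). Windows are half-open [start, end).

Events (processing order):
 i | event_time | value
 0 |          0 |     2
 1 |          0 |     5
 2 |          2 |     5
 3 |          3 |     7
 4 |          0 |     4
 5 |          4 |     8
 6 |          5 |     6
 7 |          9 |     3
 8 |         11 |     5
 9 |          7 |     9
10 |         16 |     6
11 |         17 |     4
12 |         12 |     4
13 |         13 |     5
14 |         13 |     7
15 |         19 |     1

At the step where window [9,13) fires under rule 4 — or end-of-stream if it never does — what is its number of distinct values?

i=0 t=0 v=2: → [0,4); WM=-3
i=1 t=0 v=5: → [0,4); WM=-3
i=2 t=2 v=5: → [2,6),[1,5),[0,4); WM=-1
i=3 t=3 v=7: → [3,7),[2,6),[1,5),[0,4); WM=0
i=4 t=0 v=4: → [0,4); WM=0
i=5 t=4 v=8: → [4,8),[3,7),[2,6),[1,5); WM=1
i=6 t=5 v=6: → [5,9),[4,8),[3,7),[2,6); WM=2
i=7 t=9 v=3: → [9,13),[8,12),[7,11),[6,10); WM=6; [0,4) fires=4 [1,5) fires=3 [2,6) fires=4
i=8 t=11 v=5: → [11,15),[10,14),[9,13),[8,12); WM=8; [3,7) fires=3 [4,8) fires=2
i=9 t=7 v=9: → [7,11),[6,10),[5,9),[4,8); WM=8
i=10 t=16 v=6: → [16,20),[15,19),[14,18),[13,17); WM=13; [5,9) fires=2 [6,10) fires=2 [7,11) fires=2 [8,12) fires=2 [9,13) fires=2
i=11 t=17 v=4: → [17,21),[16,20),[15,19),[14,18); WM=14; [10,14) fires=1
i=12 t=12 v=4: → [12,16),[11,15),[10,14),[9,13); WM=14
i=13 t=13 v=5: → [13,17),[12,16),[11,15),[10,14); WM=14
i=14 t=13 v=7: → [13,17),[12,16),[11,15),[10,14); WM=14
i=15 t=19 v=1: → [19,23),[18,22),[17,21),[16,20); WM=16; [11,15) fires=3 [12,16) fires=3

2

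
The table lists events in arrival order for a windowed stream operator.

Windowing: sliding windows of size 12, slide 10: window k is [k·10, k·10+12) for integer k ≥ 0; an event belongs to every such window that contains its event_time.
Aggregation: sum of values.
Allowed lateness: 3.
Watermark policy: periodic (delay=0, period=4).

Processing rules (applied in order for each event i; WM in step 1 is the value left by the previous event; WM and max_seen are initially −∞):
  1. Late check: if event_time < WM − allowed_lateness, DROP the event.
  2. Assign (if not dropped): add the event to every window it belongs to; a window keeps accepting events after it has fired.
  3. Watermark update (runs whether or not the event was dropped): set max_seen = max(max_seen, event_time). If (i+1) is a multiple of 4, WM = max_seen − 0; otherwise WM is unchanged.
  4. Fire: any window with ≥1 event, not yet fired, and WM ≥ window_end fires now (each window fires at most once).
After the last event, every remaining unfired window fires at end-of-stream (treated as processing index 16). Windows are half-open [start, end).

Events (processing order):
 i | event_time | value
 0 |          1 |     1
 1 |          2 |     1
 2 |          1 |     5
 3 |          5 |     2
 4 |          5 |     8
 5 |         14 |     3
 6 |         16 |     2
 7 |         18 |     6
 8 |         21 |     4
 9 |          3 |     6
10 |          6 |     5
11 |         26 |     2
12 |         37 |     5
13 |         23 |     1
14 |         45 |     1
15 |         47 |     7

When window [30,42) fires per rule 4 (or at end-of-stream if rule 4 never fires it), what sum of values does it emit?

5

i=0 t=1 v=1: → [0,12); WM=−∞
i=1 t=2 v=1: → [0,12); WM=−∞
i=2 t=1 v=5: → [0,12); WM=−∞
i=3 t=5 v=2: → [0,12); WM=5
i=4 t=5 v=8: → [0,12); WM=5
i=5 t=14 v=3: → [10,22); WM=5
i=6 t=16 v=2: → [10,22); WM=5
i=7 t=18 v=6: → [10,22); WM=18; [0,12) fires=17
i=8 t=21 v=4: → [20,32),[10,22); WM=18
i=9 t=3 v=6: DROP (t<18-3); WM=18
i=10 t=6 v=5: DROP (t<18-3); WM=18
i=11 t=26 v=2: → [20,32); WM=26; [10,22) fires=15
i=12 t=37 v=5: → [30,42); WM=26
i=13 t=23 v=1: → [20,32); WM=26
i=14 t=45 v=1: → [40,52); WM=26
i=15 t=47 v=7: → [40,52); WM=47; [20,32) fires=7 [30,42) fires=5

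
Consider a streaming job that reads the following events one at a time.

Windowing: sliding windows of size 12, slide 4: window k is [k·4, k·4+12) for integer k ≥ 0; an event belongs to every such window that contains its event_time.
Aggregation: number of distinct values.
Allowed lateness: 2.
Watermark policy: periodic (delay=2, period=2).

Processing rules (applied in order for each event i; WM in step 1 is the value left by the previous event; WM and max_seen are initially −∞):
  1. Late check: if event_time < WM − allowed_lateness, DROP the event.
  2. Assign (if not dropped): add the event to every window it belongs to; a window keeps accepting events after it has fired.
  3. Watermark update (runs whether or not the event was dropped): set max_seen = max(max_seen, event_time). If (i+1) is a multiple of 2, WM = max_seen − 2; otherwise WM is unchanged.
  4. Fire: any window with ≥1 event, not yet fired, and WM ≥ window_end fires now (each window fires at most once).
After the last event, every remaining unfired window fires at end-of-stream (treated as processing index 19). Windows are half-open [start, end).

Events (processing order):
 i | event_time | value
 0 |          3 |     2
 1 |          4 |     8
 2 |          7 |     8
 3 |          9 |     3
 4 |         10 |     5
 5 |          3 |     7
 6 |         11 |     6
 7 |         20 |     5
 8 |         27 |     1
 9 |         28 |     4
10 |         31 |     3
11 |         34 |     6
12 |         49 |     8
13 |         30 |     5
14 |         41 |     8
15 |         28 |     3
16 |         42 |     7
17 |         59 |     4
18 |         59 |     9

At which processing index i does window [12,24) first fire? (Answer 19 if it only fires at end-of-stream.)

9

i=0 t=3 v=2: → [0,12); WM=−∞
i=1 t=4 v=8: → [4,16),[0,12); WM=2
i=2 t=7 v=8: → [4,16),[0,12); WM=2
i=3 t=9 v=3: → [8,20),[4,16),[0,12); WM=7
i=4 t=10 v=5: → [8,20),[4,16),[0,12); WM=7
i=5 t=3 v=7: DROP (t<7-2); WM=8
i=6 t=11 v=6: → [8,20),[4,16),[0,12); WM=8
i=7 t=20 v=5: → [20,32),[16,28),[12,24); WM=18; [0,12) fires=5 [4,16) fires=4
i=8 t=27 v=1: → [24,36),[20,32),[16,28); WM=18
i=9 t=28 v=4: → [28,40),[24,36),[20,32); WM=26; [8,20) fires=3 [12,24) fires=1
i=10 t=31 v=3: → [28,40),[24,36),[20,32); WM=26
i=11 t=34 v=6: → [32,44),[28,40),[24,36); WM=32; [16,28) fires=2 [20,32) fires=4
i=12 t=49 v=8: → [48,60),[44,56),[40,52); WM=32
i=13 t=30 v=5: → [28,40),[24,36),[20,32); WM=47; [24,36) fires=5 [28,40) fires=4 [32,44) fires=1
i=14 t=41 v=8: DROP (t<47-2); WM=47
i=15 t=28 v=3: DROP (t<47-2); WM=47
i=16 t=42 v=7: DROP (t<47-2); WM=47
i=17 t=59 v=4: → [56,68),[52,64),[48,60); WM=57; [40,52) fires=1 [44,56) fires=1
i=18 t=59 v=9: → [56,68),[52,64),[48,60); WM=57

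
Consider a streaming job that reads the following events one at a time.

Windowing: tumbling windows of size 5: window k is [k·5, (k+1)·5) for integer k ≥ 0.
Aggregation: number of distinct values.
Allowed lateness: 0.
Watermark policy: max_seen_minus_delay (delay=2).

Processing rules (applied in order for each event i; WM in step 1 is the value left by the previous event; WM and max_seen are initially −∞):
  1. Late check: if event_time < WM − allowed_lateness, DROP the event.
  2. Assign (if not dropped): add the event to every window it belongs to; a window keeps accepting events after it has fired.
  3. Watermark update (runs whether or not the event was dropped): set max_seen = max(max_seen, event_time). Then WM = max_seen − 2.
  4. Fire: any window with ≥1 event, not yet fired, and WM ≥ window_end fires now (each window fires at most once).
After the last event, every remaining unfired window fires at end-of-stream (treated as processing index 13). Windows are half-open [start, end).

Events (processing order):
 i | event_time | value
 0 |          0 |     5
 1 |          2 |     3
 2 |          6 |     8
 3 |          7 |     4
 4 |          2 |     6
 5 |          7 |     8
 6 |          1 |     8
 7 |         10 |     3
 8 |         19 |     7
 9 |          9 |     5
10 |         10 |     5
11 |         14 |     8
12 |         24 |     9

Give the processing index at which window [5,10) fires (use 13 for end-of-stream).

i=0 t=0 v=5: → [0,5); WM=-2
i=1 t=2 v=3: → [0,5); WM=0
i=2 t=6 v=8: → [5,10); WM=4
i=3 t=7 v=4: → [5,10); WM=5; [0,5) fires=2
i=4 t=2 v=6: DROP (t<5-0); WM=5
i=5 t=7 v=8: → [5,10); WM=5
i=6 t=1 v=8: DROP (t<5-0); WM=5
i=7 t=10 v=3: → [10,15); WM=8
i=8 t=19 v=7: → [15,20); WM=17; [5,10) fires=2 [10,15) fires=1
i=9 t=9 v=5: DROP (t<17-0); WM=17
i=10 t=10 v=5: DROP (t<17-0); WM=17
i=11 t=14 v=8: DROP (t<17-0); WM=17
i=12 t=24 v=9: → [20,25); WM=22; [15,20) fires=1

8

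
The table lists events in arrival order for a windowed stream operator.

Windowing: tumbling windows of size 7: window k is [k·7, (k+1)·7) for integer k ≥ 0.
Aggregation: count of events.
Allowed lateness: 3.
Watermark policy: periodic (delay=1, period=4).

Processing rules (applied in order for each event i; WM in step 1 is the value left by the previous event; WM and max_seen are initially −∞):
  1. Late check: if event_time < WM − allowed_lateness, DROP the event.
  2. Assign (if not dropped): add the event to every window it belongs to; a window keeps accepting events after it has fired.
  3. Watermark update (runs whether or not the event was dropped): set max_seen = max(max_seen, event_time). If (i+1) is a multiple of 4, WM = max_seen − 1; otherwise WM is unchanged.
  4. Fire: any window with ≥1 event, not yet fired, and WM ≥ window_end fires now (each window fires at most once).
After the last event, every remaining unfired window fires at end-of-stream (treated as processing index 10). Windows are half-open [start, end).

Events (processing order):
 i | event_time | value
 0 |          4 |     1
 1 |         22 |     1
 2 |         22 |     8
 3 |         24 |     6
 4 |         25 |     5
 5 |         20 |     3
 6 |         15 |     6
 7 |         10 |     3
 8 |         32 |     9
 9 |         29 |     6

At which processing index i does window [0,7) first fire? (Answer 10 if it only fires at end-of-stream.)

i=0 t=4 v=1: → [0,7); WM=−∞
i=1 t=22 v=1: → [21,28); WM=−∞
i=2 t=22 v=8: → [21,28); WM=−∞
i=3 t=24 v=6: → [21,28); WM=23; [0,7) fires=1
i=4 t=25 v=5: → [21,28); WM=23
i=5 t=20 v=3: → [14,21); WM=23; [14,21) fires=1
i=6 t=15 v=6: DROP (t<23-3); WM=23
i=7 t=10 v=3: DROP (t<23-3); WM=24
i=8 t=32 v=9: → [28,35); WM=24
i=9 t=29 v=6: → [28,35); WM=24

3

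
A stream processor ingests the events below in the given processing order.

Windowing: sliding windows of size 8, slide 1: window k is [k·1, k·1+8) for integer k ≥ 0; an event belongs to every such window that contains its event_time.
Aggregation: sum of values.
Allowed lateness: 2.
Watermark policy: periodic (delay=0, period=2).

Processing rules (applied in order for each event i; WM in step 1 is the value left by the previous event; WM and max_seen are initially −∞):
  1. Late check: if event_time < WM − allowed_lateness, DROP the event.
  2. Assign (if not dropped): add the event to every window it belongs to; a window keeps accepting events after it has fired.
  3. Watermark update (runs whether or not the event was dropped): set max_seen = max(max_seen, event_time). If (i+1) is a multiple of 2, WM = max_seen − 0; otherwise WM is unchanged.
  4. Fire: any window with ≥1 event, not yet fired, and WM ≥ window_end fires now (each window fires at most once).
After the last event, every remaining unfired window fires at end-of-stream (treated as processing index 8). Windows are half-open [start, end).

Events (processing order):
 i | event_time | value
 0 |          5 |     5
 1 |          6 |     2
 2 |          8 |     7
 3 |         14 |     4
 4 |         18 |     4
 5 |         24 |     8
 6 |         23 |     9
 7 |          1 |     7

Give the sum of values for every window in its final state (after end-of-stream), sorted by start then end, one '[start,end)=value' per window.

i=0 t=5 v=5: → [5,13),[4,12),[3,11),[2,10),[1,9),[0,8); WM=−∞
i=1 t=6 v=2: → [6,14),[5,13),[4,12),[3,11),[2,10),[1,9),[0,8); WM=6
i=2 t=8 v=7: → [8,16),[7,15),[6,14),[5,13),[4,12),[3,11),[2,10),[1,9); WM=6
i=3 t=14 v=4: → [14,22),[13,21),[12,20),[11,19),[10,18),[9,17),[8,16),[7,15); WM=14; [0,8) fires=7 [1,9) fires=14 [2,10) fires=14 [3,11) fires=14 [4,12) fires=14 [5,13) fires=14 [6,14) fires=9
i=4 t=18 v=4: → [18,26),[17,25),[16,24),[15,23),[14,22),[13,21),[12,20),[11,19); WM=14
i=5 t=24 v=8: → [24,32),[23,31),[22,30),[21,29),[20,28),[19,27),[18,26),[17,25); WM=24; [7,15) fires=11 [8,16) fires=11 [9,17) fires=4 [10,18) fires=4 [11,19) fires=8 [12,20) fires=8 [13,21) fires=8 [14,22) fires=8 [15,23) fires=4 [16,24) fires=4
i=6 t=23 v=9: → [23,31),[22,30),[21,29),[20,28),[19,27),[18,26),[17,25),[16,24); WM=24
i=7 t=1 v=7: DROP (t<24-2); WM=24

[0,8)=7 [1,9)=14 [2,10)=14 [3,11)=14 [4,12)=14 [5,13)=14 [6,14)=9 [7,15)=11 [8,16)=11 [9,17)=4 [10,18)=4 [11,19)=8 [12,20)=8 [13,21)=8 [14,22)=8 [15,23)=4 [16,24)=13 [17,25)=21 [18,26)=21 [19,27)=17 [20,28)=17 [21,29)=17 [22,30)=17 [23,31)=17 [24,32)=8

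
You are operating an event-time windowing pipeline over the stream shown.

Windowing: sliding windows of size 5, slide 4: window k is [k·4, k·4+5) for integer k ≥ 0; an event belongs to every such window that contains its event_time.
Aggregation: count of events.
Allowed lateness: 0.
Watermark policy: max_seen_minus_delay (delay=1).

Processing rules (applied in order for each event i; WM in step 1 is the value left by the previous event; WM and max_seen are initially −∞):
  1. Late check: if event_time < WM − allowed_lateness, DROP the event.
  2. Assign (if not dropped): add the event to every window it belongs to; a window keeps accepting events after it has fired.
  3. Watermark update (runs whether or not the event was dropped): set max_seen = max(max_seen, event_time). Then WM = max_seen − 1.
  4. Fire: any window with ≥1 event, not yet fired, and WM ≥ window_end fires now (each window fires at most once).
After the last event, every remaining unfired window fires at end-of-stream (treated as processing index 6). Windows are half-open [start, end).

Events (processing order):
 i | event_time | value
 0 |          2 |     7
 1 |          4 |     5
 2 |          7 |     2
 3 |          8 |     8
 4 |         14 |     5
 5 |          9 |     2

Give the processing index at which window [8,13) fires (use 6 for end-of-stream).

i=0 t=2 v=7: → [0,5); WM=1
i=1 t=4 v=5: → [4,9),[0,5); WM=3
i=2 t=7 v=2: → [4,9); WM=6; [0,5) fires=2
i=3 t=8 v=8: → [8,13),[4,9); WM=7
i=4 t=14 v=5: → [12,17); WM=13; [4,9) fires=3 [8,13) fires=1
i=5 t=9 v=2: DROP (t<13-0); WM=13

4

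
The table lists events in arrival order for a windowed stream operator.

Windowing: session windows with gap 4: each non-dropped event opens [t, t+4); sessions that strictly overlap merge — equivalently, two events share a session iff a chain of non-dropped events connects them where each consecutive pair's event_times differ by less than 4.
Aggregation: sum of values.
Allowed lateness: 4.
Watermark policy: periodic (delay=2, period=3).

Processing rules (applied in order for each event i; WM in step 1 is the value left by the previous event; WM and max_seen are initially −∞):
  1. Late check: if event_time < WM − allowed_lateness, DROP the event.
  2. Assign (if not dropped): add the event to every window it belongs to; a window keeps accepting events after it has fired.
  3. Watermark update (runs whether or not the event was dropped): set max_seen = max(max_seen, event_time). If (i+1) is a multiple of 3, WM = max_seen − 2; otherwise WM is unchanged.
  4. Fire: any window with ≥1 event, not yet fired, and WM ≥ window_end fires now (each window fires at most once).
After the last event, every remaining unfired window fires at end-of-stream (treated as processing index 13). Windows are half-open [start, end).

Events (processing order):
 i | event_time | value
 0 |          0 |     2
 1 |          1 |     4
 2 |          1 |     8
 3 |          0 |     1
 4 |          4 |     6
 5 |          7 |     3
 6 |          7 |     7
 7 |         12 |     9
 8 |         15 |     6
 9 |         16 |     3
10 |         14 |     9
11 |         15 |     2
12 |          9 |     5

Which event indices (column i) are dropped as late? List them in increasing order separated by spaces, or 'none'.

i=0 t=0 v=2: → [0,4); WM=−∞
i=1 t=1 v=4: → [0,5); WM=−∞
i=2 t=1 v=8: → [0,5); WM=-1
i=3 t=0 v=1: → [0,5); WM=-1
i=4 t=4 v=6: → [0,8); WM=-1
i=5 t=7 v=3: → [0,11); WM=5
i=6 t=7 v=7: → [0,11); WM=5
i=7 t=12 v=9: → [12,16); WM=5
i=8 t=15 v=6: → [12,19); WM=13
i=9 t=16 v=3: → [12,20); WM=13
i=10 t=14 v=9: → [12,20); WM=13
i=11 t=15 v=2: → [12,20); WM=14
i=12 t=9 v=5: DROP (t<14-4); WM=14

12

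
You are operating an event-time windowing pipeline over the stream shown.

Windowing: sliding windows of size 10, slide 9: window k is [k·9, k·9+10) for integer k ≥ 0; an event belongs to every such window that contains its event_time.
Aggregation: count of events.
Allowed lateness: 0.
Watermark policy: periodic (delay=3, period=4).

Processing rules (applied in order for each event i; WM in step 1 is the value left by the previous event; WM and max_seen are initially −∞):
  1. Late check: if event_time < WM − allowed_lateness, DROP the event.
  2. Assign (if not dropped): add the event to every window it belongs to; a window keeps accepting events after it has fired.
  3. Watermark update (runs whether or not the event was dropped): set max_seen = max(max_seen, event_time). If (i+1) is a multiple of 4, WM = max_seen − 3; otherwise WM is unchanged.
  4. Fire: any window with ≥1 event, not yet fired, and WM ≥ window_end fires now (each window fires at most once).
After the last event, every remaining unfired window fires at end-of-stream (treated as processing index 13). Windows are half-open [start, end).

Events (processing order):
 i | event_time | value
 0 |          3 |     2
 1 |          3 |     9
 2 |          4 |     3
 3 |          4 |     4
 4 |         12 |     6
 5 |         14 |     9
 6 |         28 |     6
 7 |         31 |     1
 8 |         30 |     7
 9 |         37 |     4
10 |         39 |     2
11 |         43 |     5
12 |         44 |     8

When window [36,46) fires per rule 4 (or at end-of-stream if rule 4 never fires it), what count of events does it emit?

4

i=0 t=3 v=2: → [0,10); WM=−∞
i=1 t=3 v=9: → [0,10); WM=−∞
i=2 t=4 v=3: → [0,10); WM=−∞
i=3 t=4 v=4: → [0,10); WM=1
i=4 t=12 v=6: → [9,19); WM=1
i=5 t=14 v=9: → [9,19); WM=1
i=6 t=28 v=6: → [27,37); WM=1
i=7 t=31 v=1: → [27,37); WM=28; [0,10) fires=4 [9,19) fires=2
i=8 t=30 v=7: → [27,37); WM=28
i=9 t=37 v=4: → [36,46); WM=28
i=10 t=39 v=2: → [36,46); WM=28
i=11 t=43 v=5: → [36,46); WM=40; [27,37) fires=3
i=12 t=44 v=8: → [36,46); WM=40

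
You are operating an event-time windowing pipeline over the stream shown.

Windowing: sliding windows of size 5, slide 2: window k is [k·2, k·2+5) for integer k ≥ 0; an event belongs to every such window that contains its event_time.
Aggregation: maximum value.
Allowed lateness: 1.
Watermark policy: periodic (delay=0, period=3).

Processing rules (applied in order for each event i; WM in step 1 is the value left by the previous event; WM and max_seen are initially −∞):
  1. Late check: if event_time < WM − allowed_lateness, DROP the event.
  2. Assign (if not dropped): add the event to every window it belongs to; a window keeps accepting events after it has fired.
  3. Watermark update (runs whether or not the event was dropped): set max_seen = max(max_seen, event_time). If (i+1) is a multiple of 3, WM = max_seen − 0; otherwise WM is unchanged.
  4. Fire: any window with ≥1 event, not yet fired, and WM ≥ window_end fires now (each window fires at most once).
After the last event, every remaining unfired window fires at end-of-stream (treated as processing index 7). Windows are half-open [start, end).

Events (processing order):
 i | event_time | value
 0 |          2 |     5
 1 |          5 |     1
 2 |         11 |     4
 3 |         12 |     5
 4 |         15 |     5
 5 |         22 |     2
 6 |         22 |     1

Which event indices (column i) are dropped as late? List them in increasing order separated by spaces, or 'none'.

none

i=0 t=2 v=5: → [2,7),[0,5); WM=−∞
i=1 t=5 v=1: → [4,9),[2,7); WM=−∞
i=2 t=11 v=4: → [10,15),[8,13); WM=11; [0,5) fires=5 [2,7) fires=5 [4,9) fires=1
i=3 t=12 v=5: → [12,17),[10,15),[8,13); WM=11
i=4 t=15 v=5: → [14,19),[12,17); WM=11
i=5 t=22 v=2: → [22,27),[20,25),[18,23); WM=22; [8,13) fires=5 [10,15) fires=5 [12,17) fires=5 [14,19) fires=5
i=6 t=22 v=1: → [22,27),[20,25),[18,23); WM=22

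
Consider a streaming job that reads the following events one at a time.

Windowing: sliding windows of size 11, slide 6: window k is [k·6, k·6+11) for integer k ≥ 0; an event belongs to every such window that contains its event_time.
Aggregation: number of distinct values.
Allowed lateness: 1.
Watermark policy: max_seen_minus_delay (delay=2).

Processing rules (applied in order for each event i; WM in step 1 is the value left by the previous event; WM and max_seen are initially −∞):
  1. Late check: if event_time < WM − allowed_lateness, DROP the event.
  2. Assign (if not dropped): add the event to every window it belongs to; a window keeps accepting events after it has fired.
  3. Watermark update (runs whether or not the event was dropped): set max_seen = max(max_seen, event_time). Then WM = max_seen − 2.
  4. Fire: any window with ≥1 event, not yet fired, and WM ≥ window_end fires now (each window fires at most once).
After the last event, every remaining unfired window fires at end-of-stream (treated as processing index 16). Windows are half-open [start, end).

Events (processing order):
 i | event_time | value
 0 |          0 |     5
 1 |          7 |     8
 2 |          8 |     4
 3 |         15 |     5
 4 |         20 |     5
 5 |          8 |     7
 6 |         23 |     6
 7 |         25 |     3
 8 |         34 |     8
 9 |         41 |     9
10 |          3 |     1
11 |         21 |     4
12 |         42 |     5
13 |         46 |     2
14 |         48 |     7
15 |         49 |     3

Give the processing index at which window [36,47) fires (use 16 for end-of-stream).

15

i=0 t=0 v=5: → [0,11); WM=-2
i=1 t=7 v=8: → [6,17),[0,11); WM=5
i=2 t=8 v=4: → [6,17),[0,11); WM=6
i=3 t=15 v=5: → [12,23),[6,17); WM=13; [0,11) fires=3
i=4 t=20 v=5: → [18,29),[12,23); WM=18; [6,17) fires=3
i=5 t=8 v=7: DROP (t<18-1); WM=18
i=6 t=23 v=6: → [18,29); WM=21
i=7 t=25 v=3: → [24,35),[18,29); WM=23; [12,23) fires=1
i=8 t=34 v=8: → [30,41),[24,35); WM=32; [18,29) fires=3
i=9 t=41 v=9: → [36,47); WM=39; [24,35) fires=2
i=10 t=3 v=1: DROP (t<39-1); WM=39
i=11 t=21 v=4: DROP (t<39-1); WM=39
i=12 t=42 v=5: → [42,53),[36,47); WM=40
i=13 t=46 v=2: → [42,53),[36,47); WM=44; [30,41) fires=1
i=14 t=48 v=7: → [48,59),[42,53); WM=46
i=15 t=49 v=3: → [48,59),[42,53); WM=47; [36,47) fires=3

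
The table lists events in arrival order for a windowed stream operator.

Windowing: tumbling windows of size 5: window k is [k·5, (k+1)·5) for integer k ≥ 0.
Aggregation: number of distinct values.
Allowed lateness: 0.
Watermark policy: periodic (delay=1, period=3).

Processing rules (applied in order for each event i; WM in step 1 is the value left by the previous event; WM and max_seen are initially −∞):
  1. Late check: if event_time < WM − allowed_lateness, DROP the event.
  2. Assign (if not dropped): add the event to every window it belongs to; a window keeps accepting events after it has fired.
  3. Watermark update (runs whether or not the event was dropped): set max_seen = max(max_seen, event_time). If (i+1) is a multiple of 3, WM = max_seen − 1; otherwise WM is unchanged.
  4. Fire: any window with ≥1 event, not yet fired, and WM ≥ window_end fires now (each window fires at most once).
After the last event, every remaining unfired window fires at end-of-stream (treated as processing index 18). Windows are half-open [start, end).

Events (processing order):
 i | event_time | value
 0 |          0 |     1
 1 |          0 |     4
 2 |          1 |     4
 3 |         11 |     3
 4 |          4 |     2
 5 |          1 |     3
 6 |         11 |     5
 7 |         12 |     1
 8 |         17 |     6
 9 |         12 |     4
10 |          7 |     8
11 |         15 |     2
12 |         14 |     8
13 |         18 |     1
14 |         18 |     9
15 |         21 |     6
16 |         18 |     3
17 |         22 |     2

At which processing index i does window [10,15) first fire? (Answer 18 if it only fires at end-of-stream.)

8

i=0 t=0 v=1: → [0,5); WM=−∞
i=1 t=0 v=4: → [0,5); WM=−∞
i=2 t=1 v=4: → [0,5); WM=0
i=3 t=11 v=3: → [10,15); WM=0
i=4 t=4 v=2: → [0,5); WM=0
i=5 t=1 v=3: → [0,5); WM=10; [0,5) fires=4
i=6 t=11 v=5: → [10,15); WM=10
i=7 t=12 v=1: → [10,15); WM=10
i=8 t=17 v=6: → [15,20); WM=16; [10,15) fires=3
i=9 t=12 v=4: DROP (t<16-0); WM=16
i=10 t=7 v=8: DROP (t<16-0); WM=16
i=11 t=15 v=2: DROP (t<16-0); WM=16
i=12 t=14 v=8: DROP (t<16-0); WM=16
i=13 t=18 v=1: → [15,20); WM=16
i=14 t=18 v=9: → [15,20); WM=17
i=15 t=21 v=6: → [20,25); WM=17
i=16 t=18 v=3: → [15,20); WM=17
i=17 t=22 v=2: → [20,25); WM=21; [15,20) fires=4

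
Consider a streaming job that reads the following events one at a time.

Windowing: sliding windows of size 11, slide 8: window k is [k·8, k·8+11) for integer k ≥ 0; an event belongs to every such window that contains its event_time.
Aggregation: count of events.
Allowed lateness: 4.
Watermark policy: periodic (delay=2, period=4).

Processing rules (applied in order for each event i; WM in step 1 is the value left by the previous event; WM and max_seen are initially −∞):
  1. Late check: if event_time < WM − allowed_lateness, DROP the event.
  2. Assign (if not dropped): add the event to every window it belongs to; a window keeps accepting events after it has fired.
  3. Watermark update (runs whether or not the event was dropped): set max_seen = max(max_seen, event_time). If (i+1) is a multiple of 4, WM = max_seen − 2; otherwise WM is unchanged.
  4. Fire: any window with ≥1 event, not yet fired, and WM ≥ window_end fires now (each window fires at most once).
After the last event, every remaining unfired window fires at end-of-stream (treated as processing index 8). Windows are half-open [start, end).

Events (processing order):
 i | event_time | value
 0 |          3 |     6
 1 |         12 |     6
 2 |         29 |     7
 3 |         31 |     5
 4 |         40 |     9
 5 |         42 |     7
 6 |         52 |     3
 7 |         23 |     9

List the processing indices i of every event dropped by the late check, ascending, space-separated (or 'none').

i=0 t=3 v=6: → [0,11); WM=−∞
i=1 t=12 v=6: → [8,19); WM=−∞
i=2 t=29 v=7: → [24,35); WM=−∞
i=3 t=31 v=5: → [24,35); WM=29; [0,11) fires=1 [8,19) fires=1
i=4 t=40 v=9: → [40,51),[32,43); WM=29
i=5 t=42 v=7: → [40,51),[32,43); WM=29
i=6 t=52 v=3: → [48,59); WM=29
i=7 t=23 v=9: DROP (t<29-4); WM=50; [24,35) fires=2 [32,43) fires=2

7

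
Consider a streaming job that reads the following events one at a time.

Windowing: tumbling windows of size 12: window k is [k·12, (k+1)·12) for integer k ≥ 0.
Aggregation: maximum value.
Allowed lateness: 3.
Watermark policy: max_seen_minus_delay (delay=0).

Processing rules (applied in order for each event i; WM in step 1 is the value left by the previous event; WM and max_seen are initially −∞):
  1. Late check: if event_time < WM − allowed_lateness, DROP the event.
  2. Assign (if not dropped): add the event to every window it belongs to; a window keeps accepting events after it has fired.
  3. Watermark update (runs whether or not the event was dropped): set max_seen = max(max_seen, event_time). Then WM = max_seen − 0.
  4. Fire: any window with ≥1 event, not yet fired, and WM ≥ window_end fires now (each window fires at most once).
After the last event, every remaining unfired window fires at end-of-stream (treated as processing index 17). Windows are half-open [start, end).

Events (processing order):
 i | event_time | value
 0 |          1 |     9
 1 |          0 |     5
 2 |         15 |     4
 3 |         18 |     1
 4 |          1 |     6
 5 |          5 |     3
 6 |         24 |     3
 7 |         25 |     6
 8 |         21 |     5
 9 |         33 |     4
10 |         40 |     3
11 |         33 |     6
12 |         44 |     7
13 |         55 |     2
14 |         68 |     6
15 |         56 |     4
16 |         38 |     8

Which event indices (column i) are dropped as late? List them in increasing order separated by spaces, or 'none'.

i=0 t=1 v=9: → [0,12); WM=1
i=1 t=0 v=5: → [0,12); WM=1
i=2 t=15 v=4: → [12,24); WM=15; [0,12) fires=9
i=3 t=18 v=1: → [12,24); WM=18
i=4 t=1 v=6: DROP (t<18-3); WM=18
i=5 t=5 v=3: DROP (t<18-3); WM=18
i=6 t=24 v=3: → [24,36); WM=24; [12,24) fires=4
i=7 t=25 v=6: → [24,36); WM=25
i=8 t=21 v=5: DROP (t<25-3); WM=25
i=9 t=33 v=4: → [24,36); WM=33
i=10 t=40 v=3: → [36,48); WM=40; [24,36) fires=6
i=11 t=33 v=6: DROP (t<40-3); WM=40
i=12 t=44 v=7: → [36,48); WM=44
i=13 t=55 v=2: → [48,60); WM=55; [36,48) fires=7
i=14 t=68 v=6: → [60,72); WM=68; [48,60) fires=2
i=15 t=56 v=4: DROP (t<68-3); WM=68
i=16 t=38 v=8: DROP (t<68-3); WM=68

4 5 8 11 15 16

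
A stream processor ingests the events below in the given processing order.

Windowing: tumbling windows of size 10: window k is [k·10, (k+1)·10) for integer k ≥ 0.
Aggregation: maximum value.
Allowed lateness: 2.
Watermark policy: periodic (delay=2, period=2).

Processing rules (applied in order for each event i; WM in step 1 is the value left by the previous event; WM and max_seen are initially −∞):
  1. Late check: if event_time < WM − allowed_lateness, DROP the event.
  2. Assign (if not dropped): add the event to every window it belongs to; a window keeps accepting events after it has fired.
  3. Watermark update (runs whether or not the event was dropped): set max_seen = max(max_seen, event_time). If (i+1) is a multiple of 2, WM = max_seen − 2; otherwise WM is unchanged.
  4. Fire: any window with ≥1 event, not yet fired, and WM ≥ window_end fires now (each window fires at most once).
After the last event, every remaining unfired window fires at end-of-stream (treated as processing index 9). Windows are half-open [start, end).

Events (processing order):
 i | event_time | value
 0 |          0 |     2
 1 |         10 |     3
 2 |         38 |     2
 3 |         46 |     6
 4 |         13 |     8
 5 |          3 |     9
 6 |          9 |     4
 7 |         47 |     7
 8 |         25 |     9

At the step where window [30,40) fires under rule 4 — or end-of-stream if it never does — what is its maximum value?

i=0 t=0 v=2: → [0,10); WM=−∞
i=1 t=10 v=3: → [10,20); WM=8
i=2 t=38 v=2: → [30,40); WM=8
i=3 t=46 v=6: → [40,50); WM=44; [0,10) fires=2 [10,20) fires=3 [30,40) fires=2
i=4 t=13 v=8: DROP (t<44-2); WM=44
i=5 t=3 v=9: DROP (t<44-2); WM=44
i=6 t=9 v=4: DROP (t<44-2); WM=44
i=7 t=47 v=7: → [40,50); WM=45
i=8 t=25 v=9: DROP (t<45-2); WM=45

2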